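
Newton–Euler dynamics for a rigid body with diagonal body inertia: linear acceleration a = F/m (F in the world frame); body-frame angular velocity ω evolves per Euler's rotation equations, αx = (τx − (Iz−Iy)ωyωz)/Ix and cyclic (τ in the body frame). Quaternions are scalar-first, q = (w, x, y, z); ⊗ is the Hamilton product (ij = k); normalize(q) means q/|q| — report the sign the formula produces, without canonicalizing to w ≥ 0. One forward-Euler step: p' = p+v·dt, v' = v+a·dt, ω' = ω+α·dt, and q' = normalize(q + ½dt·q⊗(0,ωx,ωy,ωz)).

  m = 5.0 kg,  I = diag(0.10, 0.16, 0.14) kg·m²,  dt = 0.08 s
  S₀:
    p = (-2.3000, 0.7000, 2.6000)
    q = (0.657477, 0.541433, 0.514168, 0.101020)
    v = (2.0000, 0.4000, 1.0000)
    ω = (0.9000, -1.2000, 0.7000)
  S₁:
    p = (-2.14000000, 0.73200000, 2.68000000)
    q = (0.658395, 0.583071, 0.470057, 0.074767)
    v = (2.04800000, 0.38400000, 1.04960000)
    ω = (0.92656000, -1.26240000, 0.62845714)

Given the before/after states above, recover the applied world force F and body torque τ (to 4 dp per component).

v₁ − v₀ = (0.04800000, -0.01600000, 0.04960000)
m·(v₁−v₀)/dt = (3.0000, -1.0000, 3.1000)
rate change Δω = (0.02656000, -0.06240000, -0.07154286)
I·α + gyro = (0.0500, -0.1500, -0.1900)

F = (3.0000, -1.0000, 3.1000)
τ = (0.0500, -0.1500, -0.1900)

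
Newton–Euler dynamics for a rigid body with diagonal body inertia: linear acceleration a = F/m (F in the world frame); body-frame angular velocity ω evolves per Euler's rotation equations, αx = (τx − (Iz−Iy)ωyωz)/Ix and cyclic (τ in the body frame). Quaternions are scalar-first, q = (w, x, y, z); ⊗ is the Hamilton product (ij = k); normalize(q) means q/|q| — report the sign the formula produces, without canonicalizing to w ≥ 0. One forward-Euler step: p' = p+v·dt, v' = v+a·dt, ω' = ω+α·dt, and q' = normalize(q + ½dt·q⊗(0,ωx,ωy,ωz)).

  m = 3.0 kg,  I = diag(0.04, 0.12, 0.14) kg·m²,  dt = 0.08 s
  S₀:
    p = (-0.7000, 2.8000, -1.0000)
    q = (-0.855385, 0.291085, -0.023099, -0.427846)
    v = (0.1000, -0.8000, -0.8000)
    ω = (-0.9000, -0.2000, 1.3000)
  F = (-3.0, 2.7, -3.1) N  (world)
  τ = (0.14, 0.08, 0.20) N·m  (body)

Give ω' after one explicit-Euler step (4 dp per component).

(τ − ω×Iω)/I = (3.6300, -0.3083, 1.3257)
new body rate ω' = (-0.6096, -0.2247, 1.4061)

ω' = (-0.6096, -0.2247, 1.4061)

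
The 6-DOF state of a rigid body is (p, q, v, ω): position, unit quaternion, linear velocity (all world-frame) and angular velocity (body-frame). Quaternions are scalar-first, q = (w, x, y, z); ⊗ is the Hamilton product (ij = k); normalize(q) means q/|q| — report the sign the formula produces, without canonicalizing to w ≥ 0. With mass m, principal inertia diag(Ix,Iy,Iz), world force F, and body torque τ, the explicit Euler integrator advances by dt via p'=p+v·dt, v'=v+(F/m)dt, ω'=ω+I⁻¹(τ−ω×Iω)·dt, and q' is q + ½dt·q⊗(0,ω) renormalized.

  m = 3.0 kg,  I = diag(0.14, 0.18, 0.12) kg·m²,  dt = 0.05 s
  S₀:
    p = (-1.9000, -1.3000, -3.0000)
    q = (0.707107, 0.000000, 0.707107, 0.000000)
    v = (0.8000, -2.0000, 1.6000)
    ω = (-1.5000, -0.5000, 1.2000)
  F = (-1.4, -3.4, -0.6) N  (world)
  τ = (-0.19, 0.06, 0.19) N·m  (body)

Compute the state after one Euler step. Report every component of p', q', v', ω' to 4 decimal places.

gyro term ω×Iω = (0.0360, -0.0360, 0.0300)
(τ − ω×Iω)/I = (-1.6143, 0.5333, 1.3333)
new body rate ω' = (-1.5807, -0.4733, 1.2667)
2q̇ = q⊗(0,ω) = (0.3535535, -0.2121321, -0.3535535, 1.9091889)
q' = normalize(q + ½dt·q⊗(0,ω)) = (0.7151, -0.0053, 0.6974, 0.0477)
a = F/m = (-0.4667, -1.1333, -0.2000)
p + v·dt = (-1.8600, -1.4000, -2.9200)
v' = v + a·dt = (0.7767, -2.0567, 1.5900)

p' = (-1.8600, -1.4000, -2.9200)
q' = (0.7151, -0.0053, 0.6974, 0.0477)
v' = (0.7767, -2.0567, 1.5900)
ω' = (-1.5807, -0.4733, 1.2667)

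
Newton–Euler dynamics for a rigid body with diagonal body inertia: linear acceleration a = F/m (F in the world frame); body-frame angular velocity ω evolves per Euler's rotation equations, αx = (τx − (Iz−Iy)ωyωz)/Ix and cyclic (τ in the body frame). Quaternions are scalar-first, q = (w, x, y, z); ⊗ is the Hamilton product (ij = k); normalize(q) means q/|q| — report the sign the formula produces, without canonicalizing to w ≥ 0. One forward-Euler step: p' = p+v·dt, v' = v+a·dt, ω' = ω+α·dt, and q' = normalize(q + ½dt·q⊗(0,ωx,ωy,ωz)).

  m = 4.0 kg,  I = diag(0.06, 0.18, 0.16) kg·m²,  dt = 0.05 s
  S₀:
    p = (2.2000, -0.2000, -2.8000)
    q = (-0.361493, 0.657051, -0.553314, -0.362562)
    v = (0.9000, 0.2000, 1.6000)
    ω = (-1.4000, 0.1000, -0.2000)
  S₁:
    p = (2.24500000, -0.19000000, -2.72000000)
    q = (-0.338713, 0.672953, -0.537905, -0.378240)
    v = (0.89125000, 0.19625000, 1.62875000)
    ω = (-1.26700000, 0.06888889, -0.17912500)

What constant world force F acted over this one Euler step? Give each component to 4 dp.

velocity change Δv = (-0.00875000, -0.00375000, 0.02875000)
F = m·Δv/dt = (-0.7000, -0.3000, 2.3000)

F = (-0.7000, -0.3000, 2.3000)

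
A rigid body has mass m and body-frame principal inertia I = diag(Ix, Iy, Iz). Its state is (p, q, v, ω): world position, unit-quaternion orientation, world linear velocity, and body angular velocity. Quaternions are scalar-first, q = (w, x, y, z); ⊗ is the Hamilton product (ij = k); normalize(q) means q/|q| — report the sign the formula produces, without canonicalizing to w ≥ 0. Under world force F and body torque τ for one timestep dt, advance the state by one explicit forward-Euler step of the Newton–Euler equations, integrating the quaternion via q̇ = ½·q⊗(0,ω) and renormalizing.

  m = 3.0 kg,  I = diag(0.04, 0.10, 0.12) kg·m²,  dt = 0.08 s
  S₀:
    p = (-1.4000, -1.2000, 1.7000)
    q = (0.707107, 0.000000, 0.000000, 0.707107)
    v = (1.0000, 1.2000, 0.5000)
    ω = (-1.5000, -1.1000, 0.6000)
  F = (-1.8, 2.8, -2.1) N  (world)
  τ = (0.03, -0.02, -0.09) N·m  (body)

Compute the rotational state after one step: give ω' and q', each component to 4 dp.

ω' = (-1.4136, -1.1736, 0.4740)
q' = (0.6880, -0.0113, -0.0733, 0.7219)

ω×(Iω) gyroscopic = (-0.0132, 0.0720, 0.0990)
angular accel α = (1.0800, -0.9200, -1.5750)
new body rate ω' = (-1.4136, -1.1736, 0.4740)
q⊗(0,ω) = (-0.4242642, -0.2828428, -1.8384782, 0.4242642)
q + ½dt·q⊗(0,ω), renormalized = (0.6880, -0.0113, -0.0733, 0.7219)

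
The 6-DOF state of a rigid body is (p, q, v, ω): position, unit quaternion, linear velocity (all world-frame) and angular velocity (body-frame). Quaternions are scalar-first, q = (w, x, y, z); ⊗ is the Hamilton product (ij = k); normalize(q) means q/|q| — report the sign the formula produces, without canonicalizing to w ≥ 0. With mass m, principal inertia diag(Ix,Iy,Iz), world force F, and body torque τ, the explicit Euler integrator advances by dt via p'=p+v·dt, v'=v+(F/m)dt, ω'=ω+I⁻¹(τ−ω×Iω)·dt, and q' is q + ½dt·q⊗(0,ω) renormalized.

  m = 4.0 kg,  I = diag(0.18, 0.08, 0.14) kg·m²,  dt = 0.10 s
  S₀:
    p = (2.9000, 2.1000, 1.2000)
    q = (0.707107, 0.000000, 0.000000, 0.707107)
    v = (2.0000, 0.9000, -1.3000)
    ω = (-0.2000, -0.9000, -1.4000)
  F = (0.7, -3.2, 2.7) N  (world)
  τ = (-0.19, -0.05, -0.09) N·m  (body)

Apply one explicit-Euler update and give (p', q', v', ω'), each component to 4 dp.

ω×(Iω) gyroscopic = (0.0756, 0.0112, -0.0180)
angular accel α = (-1.4756, -0.7650, -0.5143)
ω' = ω + α·dt = (-0.3476, -0.9765, -1.4514)
q⊗(0,ω) = (0.9899498, 0.4949749, -0.7778177, -0.9899498)
updated quaternion q' = (0.7540, 0.0247, -0.0388, 0.6553)
linear accel F/m = (0.1750, -0.8000, 0.6750)
p + v·dt = (3.1000, 2.1900, 1.0700)
v + (F/m)dt = (2.0175, 0.8200, -1.2325)

p' = (3.1000, 2.1900, 1.0700)
q' = (0.7540, 0.0247, -0.0388, 0.6553)
v' = (2.0175, 0.8200, -1.2325)
ω' = (-0.3476, -0.9765, -1.4514)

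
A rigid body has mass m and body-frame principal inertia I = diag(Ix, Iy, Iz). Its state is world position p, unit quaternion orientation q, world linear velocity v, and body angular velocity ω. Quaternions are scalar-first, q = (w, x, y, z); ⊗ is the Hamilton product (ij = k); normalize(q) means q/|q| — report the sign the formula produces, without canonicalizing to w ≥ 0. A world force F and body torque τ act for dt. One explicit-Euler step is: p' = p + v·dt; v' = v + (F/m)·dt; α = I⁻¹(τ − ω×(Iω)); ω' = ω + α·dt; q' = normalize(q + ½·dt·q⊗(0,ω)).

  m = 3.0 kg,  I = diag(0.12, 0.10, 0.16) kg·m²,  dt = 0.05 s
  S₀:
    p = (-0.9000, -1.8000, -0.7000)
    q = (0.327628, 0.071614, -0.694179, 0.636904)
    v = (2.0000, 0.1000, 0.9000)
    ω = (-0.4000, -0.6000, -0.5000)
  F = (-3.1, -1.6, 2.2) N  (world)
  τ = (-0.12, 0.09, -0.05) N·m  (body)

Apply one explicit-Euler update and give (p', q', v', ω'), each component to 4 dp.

p' = (-0.8000, -1.7950, -0.6550)
q' = (0.3258, 0.0865, -0.7044, 0.6246)
v' = (1.9483, 0.0733, 0.9367)
ω' = (-0.4575, -0.5510, -0.5141)

a = F/m = (-1.0333, -0.5333, 0.7333)
new position p' = (-0.8000, -1.7950, -0.6550)
v' = v + a·dt = (1.9483, 0.0733, 0.9367)
ω×(Iω) gyroscopic = (0.0180, -0.0080, -0.0048)
α = I⁻¹(τ − ω×Iω) = (-1.1500, 0.9800, -0.2825)
ω' = ω + α·dt = (-0.4575, -0.5510, -0.5141)
Hamilton product q⊗(0,ω) = (-0.0694098, 0.5981807, -0.4155314, -0.4844540)
updated quaternion q' = (0.3258, 0.0865, -0.7044, 0.6246)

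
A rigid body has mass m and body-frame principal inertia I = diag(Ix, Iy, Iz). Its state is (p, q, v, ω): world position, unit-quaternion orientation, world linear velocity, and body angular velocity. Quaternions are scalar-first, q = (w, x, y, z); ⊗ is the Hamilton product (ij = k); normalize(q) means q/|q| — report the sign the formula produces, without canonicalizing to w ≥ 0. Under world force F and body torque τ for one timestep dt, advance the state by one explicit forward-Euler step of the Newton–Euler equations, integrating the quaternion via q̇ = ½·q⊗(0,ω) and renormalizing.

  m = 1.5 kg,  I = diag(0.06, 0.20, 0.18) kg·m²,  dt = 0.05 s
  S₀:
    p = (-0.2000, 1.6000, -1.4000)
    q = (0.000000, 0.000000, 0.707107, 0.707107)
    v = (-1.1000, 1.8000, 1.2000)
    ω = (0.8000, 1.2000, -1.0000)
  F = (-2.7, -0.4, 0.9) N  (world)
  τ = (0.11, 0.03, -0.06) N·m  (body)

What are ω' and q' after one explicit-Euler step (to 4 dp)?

gyro term ω×Iω = (0.0240, 0.0960, 0.1344)
angular accel α = (1.4333, -0.3300, -1.0800)
ω' = ω + α·dt = (0.8717, 1.1835, -1.0540)
2q̇ = q⊗(0,ω) = (-0.1414214, -1.5556354, 0.5656856, -0.5656856)
q' = normalize(q + ½dt·q⊗(0,ω)) = (-0.0035, -0.0389, 0.7206, 0.6923)

ω' = (0.8717, 1.1835, -1.0540)
q' = (-0.0035, -0.0389, 0.7206, 0.6923)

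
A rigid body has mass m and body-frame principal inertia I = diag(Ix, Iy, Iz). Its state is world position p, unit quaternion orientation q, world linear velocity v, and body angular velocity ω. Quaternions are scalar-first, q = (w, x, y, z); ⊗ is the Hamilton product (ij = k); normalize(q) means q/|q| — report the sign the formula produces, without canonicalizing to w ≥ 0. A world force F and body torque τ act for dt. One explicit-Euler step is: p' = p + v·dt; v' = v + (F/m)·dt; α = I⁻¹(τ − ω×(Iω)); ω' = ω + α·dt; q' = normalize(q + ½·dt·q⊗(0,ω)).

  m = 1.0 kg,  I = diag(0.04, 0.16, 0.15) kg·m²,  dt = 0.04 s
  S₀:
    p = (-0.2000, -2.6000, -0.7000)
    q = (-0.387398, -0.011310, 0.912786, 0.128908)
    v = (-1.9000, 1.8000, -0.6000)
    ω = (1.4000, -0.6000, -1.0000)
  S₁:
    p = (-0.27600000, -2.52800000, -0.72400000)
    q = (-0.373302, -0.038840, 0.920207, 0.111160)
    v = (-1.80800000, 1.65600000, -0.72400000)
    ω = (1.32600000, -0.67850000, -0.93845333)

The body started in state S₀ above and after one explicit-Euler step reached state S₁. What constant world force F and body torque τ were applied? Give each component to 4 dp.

Δω = ω₁−ω₀ = (-0.07400000, -0.07850000, 0.06154667)
I·α + gyro = (-0.0800, -0.1600, 0.1300)
velocity change Δv = (0.09200000, -0.14400000, -0.12400000)
applied force F = (2.3000, -3.6000, -3.1000)

F = (2.3000, -3.6000, -3.1000)
τ = (-0.0800, -0.1600, 0.1300)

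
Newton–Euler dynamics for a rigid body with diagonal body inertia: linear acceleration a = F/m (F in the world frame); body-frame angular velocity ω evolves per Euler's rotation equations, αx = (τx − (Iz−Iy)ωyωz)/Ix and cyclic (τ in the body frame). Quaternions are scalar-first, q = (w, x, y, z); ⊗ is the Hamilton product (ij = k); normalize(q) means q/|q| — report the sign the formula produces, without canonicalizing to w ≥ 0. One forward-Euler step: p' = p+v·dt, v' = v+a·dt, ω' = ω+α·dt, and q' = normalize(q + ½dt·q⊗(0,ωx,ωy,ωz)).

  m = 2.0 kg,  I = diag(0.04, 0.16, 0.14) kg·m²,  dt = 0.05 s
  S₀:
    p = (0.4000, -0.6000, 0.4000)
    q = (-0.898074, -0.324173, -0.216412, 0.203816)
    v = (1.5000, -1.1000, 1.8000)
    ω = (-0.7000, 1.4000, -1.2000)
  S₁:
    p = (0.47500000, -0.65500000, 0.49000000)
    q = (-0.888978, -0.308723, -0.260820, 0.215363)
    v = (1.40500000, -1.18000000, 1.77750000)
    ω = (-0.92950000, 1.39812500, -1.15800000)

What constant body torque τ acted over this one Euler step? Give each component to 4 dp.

Δω = ω₁−ω₀ = (-0.22950000, -0.00187500, 0.04200000)
applied torque τ = (-0.1500, -0.0900, 0.0000)

τ = (-0.1500, -0.0900, 0.0000)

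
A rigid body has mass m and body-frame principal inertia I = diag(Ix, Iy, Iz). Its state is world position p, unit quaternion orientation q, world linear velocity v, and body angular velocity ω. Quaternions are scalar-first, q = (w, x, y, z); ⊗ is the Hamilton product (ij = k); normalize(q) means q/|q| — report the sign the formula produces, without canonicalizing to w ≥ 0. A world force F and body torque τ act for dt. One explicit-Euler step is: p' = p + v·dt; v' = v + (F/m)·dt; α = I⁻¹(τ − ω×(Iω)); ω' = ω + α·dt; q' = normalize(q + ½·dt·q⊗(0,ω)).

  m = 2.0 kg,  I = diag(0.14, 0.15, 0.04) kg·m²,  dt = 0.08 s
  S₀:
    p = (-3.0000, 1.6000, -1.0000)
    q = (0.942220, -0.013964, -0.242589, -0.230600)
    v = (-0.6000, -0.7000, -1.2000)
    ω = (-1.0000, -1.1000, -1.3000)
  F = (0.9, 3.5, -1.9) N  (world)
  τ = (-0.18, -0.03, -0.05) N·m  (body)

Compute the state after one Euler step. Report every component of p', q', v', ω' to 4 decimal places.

ω×(Iω) gyroscopic = (-0.1573, 0.1300, 0.0110)
(τ − ω×Iω)/I = (-0.1621, -1.0667, -1.5250)
ω + α·dt = (-1.0130, -1.1853, -1.4220)
q⊗(0,ω) = (-0.5805919, -0.8805143, -0.8239952, -1.4521146)
q' = normalize(q + ½dt·q⊗(0,ω)) = (0.9161, -0.0490, -0.2747, -0.2878)
p + v·dt = (-3.0480, 1.5440, -1.0960)
v + (F/m)dt = (-0.5640, -0.5600, -1.2760)

p' = (-3.0480, 1.5440, -1.0960)
q' = (0.9161, -0.0490, -0.2747, -0.2878)
v' = (-0.5640, -0.5600, -1.2760)
ω' = (-1.0130, -1.1853, -1.4220)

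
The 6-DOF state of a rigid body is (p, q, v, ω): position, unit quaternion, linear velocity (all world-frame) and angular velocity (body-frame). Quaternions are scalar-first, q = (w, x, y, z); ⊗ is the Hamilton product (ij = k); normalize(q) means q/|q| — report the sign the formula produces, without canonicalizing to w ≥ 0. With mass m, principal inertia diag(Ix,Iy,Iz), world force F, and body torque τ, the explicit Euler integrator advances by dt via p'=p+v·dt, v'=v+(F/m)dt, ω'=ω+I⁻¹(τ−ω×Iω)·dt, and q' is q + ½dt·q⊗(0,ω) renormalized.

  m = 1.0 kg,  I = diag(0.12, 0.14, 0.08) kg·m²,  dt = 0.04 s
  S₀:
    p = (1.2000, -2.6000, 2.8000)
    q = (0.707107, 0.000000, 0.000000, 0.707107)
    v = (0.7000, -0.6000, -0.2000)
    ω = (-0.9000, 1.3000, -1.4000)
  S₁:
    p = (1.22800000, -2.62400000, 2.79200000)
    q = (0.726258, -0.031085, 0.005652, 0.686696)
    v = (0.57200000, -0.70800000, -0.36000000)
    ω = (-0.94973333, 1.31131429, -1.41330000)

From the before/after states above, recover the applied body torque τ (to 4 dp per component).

Δω = ω₁−ω₀ = (-0.04973333, 0.01131429, -0.01330000)
precession coupling = (0.1092, 0.0504, -0.0234)
applied torque τ = (-0.0400, 0.0900, -0.0500)

τ = (-0.0400, 0.0900, -0.0500)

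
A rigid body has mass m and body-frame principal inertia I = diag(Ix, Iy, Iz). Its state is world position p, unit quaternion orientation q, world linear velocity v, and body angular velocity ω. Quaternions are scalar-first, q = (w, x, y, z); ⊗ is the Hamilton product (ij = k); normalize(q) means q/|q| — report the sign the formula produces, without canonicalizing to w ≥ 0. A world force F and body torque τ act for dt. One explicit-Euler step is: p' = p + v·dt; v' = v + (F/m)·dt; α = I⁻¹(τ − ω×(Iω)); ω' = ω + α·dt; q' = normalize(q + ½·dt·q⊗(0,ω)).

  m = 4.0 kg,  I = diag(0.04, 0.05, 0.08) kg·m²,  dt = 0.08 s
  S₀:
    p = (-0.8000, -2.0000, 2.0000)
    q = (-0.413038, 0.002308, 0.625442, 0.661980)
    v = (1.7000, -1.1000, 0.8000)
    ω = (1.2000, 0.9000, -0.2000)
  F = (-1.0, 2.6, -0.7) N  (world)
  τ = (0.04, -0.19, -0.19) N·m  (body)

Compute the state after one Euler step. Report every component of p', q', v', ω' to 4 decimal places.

p' = (-0.6640, -2.0880, 2.0640)
q' = (-0.4296, -0.0463, 0.6412, 0.6342)
v' = (1.6800, -1.0480, 0.7860)
ω' = (1.2908, 0.5806, -0.4008)

p' = p + v·dt = (-0.6640, -2.0880, 2.0640)
v' = v + a·dt = (1.6800, -1.0480, 0.7860)
α = I⁻¹(τ − ω×Iω) = (1.1350, -3.9920, -2.5100)
ω' = ω + α·dt = (1.2908, 0.5806, -0.4008)
Hamilton product q⊗(0,ω) = (-0.4332714, -1.2165160, 0.4231034, -0.6658456)
q' = normalize(q + ½dt·q⊗(0,ω)) = (-0.4296, -0.0463, 0.6412, 0.6342)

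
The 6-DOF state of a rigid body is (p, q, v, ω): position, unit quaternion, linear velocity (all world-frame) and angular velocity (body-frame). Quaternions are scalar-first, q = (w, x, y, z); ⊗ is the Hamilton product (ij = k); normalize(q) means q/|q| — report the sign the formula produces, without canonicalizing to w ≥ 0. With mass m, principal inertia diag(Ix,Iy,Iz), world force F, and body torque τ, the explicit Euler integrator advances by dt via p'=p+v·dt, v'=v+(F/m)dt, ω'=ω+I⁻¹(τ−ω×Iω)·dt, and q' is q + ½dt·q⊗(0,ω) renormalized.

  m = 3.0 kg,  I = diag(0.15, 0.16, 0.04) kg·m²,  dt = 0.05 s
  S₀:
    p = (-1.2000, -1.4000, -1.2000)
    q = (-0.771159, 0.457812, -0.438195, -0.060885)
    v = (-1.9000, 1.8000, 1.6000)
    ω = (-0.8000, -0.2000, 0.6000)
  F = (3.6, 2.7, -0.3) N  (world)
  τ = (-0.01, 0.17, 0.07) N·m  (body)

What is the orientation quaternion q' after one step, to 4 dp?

q⊗(0,ω) = (0.3151416, 0.3418332, -0.0717474, -0.9048138)
q' = normalize(q + ½dt·q⊗(0,ω)) = (-0.7630, 0.4662, -0.4398, -0.0835)

q' = (-0.7630, 0.4662, -0.4398, -0.0835)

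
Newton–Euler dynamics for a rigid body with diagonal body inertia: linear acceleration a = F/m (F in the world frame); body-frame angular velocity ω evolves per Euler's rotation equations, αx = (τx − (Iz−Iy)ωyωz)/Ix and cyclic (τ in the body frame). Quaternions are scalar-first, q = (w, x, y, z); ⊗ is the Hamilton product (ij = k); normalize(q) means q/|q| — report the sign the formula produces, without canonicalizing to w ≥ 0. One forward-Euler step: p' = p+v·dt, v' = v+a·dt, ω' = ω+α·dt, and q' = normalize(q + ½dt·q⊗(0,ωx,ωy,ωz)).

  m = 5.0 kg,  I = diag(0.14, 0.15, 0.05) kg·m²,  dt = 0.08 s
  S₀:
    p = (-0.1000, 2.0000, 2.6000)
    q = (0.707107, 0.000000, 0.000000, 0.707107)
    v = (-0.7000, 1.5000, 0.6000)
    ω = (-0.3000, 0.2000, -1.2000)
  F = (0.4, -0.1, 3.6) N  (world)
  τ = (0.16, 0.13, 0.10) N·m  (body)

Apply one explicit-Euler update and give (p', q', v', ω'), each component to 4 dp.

ω×(Iω) gyroscopic = (0.0240, 0.0324, -0.0006)
(τ − ω×Iω)/I = (0.9714, 0.6507, 2.0120)
new body rate ω' = (-0.2223, 0.2521, -1.0390)
Hamilton product q⊗(0,ω) = (0.8485284, -0.3535535, -0.0707107, -0.8485284)
q' = normalize(q + ½dt·q⊗(0,ω)) = (0.7401, -0.0141, -0.0028, 0.6723)
p' = p + v·dt = (-0.1560, 2.1200, 2.6480)
new velocity v' = (-0.6936, 1.4984, 0.6576)

p' = (-0.1560, 2.1200, 2.6480)
q' = (0.7401, -0.0141, -0.0028, 0.6723)
v' = (-0.6936, 1.4984, 0.6576)
ω' = (-0.2223, 0.2521, -1.0390)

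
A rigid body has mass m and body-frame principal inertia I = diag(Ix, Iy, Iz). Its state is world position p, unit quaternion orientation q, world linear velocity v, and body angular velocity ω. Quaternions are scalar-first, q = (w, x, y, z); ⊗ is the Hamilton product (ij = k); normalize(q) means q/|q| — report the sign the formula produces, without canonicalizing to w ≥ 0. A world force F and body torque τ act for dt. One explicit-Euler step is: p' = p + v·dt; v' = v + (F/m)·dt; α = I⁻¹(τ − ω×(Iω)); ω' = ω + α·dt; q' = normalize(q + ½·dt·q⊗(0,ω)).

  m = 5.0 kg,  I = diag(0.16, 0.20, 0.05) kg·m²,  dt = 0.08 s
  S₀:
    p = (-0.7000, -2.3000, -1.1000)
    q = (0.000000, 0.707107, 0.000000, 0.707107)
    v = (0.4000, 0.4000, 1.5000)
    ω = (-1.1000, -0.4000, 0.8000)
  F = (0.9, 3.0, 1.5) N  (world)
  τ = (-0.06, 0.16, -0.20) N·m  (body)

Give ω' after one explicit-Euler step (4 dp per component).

precession coupling ω×(Iω) = (0.0480, -0.0968, 0.0176)
(τ − ω×Iω)/I = (-0.6750, 1.2840, -4.3520)
ω + α·dt = (-1.1540, -0.2973, 0.4518)

ω' = (-1.1540, -0.2973, 0.4518)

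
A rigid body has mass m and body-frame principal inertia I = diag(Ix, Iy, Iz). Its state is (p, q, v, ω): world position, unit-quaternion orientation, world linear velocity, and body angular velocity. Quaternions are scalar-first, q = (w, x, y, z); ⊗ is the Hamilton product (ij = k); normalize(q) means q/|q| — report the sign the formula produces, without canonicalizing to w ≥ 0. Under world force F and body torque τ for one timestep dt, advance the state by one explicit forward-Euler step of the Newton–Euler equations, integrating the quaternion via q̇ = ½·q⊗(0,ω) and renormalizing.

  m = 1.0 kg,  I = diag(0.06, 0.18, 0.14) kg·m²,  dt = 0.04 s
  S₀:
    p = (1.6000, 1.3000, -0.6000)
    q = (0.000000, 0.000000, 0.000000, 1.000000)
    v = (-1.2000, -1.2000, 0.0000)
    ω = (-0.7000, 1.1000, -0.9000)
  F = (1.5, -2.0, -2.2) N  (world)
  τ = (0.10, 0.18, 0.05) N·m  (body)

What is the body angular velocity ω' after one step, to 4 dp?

precession coupling ω×(Iω) = (0.0396, -0.0504, -0.0924)
(τ − ω×Iω)/I = (1.0067, 1.2800, 1.0171)
new body rate ω' = (-0.6597, 1.1512, -0.8593)

ω' = (-0.6597, 1.1512, -0.8593)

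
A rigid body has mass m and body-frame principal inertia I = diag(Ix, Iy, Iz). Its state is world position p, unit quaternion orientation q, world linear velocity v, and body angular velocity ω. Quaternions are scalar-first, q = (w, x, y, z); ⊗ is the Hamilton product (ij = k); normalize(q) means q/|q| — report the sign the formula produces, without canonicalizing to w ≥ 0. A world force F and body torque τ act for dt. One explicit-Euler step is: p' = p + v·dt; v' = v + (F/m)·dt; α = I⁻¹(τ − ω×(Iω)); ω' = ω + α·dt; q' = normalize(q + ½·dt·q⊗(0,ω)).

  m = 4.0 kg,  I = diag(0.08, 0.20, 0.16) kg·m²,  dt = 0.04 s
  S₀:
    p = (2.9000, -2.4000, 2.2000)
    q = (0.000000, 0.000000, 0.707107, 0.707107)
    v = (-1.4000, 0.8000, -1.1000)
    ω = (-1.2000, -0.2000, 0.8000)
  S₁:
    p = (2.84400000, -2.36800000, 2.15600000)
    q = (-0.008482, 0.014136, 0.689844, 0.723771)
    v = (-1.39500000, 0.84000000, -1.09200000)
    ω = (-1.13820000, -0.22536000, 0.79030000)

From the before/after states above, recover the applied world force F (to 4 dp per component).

Δv = v₁−v₀ = (0.00500000, 0.04000000, 0.00800000)
applied force F = (0.5000, 4.0000, 0.8000)

F = (0.5000, 4.0000, 0.8000)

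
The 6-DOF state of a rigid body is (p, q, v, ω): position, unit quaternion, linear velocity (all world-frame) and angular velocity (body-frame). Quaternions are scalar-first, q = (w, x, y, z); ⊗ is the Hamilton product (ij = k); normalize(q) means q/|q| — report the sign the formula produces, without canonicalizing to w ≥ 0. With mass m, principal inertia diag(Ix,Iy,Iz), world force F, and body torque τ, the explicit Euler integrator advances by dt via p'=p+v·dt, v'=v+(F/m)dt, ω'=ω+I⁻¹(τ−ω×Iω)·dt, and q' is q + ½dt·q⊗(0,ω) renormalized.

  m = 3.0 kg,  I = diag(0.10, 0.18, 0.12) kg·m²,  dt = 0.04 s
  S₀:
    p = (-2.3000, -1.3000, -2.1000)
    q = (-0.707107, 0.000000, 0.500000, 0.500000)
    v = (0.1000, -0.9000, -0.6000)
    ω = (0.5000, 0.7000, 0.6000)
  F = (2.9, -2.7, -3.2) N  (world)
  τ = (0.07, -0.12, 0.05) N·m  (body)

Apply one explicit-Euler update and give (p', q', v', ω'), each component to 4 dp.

p' = (-2.2960, -1.3360, -2.1240)
q' = (-0.7199, -0.0081, 0.4950, 0.4864)
v' = (0.1387, -0.9360, -0.6427)
ω' = (0.5381, 0.6747, 0.6073)

ω×(Iω) gyroscopic = (-0.0252, -0.0060, 0.0280)
angular accel α = (0.9520, -0.6333, 0.1833)
new body rate ω' = (0.5381, 0.6747, 0.6073)
2q̇ = q⊗(0,ω) = (-0.6500000, -0.4035535, -0.2449749, -0.6742642)
q + ½dt·q⊗(0,ω), renormalized = (-0.7199, -0.0081, 0.4950, 0.4864)
a = (0.9667, -0.9000, -1.0667)
p + v·dt = (-2.2960, -1.3360, -2.1240)
v' = v + a·dt = (0.1387, -0.9360, -0.6427)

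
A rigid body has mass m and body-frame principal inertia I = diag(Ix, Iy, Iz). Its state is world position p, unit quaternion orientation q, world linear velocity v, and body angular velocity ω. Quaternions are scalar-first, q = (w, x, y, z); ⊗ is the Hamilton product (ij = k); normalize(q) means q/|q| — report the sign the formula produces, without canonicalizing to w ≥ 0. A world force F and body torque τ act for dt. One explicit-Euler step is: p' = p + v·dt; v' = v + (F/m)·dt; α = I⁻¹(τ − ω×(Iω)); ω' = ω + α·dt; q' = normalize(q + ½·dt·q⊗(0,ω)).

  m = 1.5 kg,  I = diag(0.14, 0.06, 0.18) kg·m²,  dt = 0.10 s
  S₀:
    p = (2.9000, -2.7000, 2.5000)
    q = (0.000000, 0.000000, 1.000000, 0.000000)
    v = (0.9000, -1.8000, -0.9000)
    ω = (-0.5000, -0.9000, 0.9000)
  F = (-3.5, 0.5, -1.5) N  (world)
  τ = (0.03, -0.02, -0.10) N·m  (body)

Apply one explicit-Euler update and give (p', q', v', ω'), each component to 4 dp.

gyro term ω×Iω = (-0.0972, 0.0180, -0.0360)
α = I⁻¹(τ − ω×Iω) = (0.9086, -0.6333, -0.3556)
ω' = ω + α·dt = (-0.4091, -0.9633, 0.8644)
q⊗(0,ω) = (0.9000000, 0.9000000, 0.0000000, 0.5000000)
q' = normalize(q + ½dt·q⊗(0,ω)) = (0.0449, 0.0449, 0.9977, 0.0249)
a = (-2.3333, 0.3333, -1.0000)
p' = p + v·dt = (2.9900, -2.8800, 2.4100)
v' = v + a·dt = (0.6667, -1.7667, -1.0000)

p' = (2.9900, -2.8800, 2.4100)
q' = (0.0449, 0.0449, 0.9977, 0.0249)
v' = (0.6667, -1.7667, -1.0000)
ω' = (-0.4091, -0.9633, 0.8644)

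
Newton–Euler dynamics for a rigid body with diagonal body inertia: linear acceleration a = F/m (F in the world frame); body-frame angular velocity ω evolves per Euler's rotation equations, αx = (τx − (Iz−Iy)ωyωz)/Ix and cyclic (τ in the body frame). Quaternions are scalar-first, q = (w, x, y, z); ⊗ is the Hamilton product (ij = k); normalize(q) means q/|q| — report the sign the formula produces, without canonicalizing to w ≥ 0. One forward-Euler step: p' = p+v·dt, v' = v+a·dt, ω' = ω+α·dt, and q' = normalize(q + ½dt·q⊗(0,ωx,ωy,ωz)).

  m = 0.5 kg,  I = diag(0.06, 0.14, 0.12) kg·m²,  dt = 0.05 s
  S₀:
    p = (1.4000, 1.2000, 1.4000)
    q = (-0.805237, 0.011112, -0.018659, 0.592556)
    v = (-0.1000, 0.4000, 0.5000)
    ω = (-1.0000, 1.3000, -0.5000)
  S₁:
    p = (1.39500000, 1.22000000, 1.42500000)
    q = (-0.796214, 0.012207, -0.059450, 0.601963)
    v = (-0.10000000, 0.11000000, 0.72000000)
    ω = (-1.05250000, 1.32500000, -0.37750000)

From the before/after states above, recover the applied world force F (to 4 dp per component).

velocity change Δv = (0.00000000, -0.29000000, 0.22000000)
m·(v₁−v₀)/dt = (0.0000, -2.9000, 2.2000)

F = (0.0000, -2.9000, 2.2000)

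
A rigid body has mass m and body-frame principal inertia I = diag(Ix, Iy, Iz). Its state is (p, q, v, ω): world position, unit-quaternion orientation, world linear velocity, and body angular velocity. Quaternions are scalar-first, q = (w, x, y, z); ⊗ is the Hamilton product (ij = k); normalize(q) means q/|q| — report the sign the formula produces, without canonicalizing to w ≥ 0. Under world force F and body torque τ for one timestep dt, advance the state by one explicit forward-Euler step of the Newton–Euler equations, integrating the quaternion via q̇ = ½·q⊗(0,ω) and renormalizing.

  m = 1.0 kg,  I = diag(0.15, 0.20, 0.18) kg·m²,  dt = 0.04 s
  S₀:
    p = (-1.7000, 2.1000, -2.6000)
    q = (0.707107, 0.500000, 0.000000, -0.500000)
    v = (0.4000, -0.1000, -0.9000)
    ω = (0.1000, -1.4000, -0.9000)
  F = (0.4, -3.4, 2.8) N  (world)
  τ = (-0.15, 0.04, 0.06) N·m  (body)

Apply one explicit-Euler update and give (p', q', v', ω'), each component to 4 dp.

p' = (-1.6840, 2.0960, -2.6360)
q' = (0.6967, 0.4871, -0.0118, -0.5264)
v' = (0.4160, -0.2360, -0.7880)
ω' = (0.0667, -1.3925, -0.8851)

a = (0.4000, -3.4000, 2.8000)
p' = p + v·dt = (-1.6840, 2.0960, -2.6360)
new velocity v' = (0.4160, -0.2360, -0.7880)
gyro term ω×Iω = (-0.0252, 0.0027, -0.0070)
(τ − ω×Iω)/I = (-0.8320, 0.1865, 0.3722)
ω' = ω + α·dt = (0.0667, -1.3925, -0.8851)
2q̇ = q⊗(0,ω) = (-0.5000000, -0.6292893, -0.5899498, -1.3363963)
q' = normalize(q + ½dt·q⊗(0,ω)) = (0.6967, 0.4871, -0.0118, -0.5264)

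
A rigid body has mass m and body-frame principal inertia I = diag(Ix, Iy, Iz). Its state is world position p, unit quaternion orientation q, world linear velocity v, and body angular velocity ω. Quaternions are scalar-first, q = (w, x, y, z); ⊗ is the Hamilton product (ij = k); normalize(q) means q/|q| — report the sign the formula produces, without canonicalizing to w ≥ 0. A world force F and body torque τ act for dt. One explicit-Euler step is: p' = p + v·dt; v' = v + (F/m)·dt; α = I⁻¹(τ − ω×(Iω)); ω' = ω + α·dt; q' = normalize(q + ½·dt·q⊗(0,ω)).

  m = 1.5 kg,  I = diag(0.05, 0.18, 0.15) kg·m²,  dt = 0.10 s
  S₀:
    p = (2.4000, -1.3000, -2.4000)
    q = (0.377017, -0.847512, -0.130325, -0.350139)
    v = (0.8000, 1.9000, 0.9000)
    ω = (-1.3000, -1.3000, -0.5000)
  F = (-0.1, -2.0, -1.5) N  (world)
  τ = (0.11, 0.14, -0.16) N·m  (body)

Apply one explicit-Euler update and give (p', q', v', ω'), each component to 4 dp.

p' = (2.4800, -1.1100, -2.3100)
q' = (0.3033, -0.8875, -0.1526, -0.3115)
v' = (0.7933, 1.7667, 0.8000)
ω' = (-1.0410, -1.1861, -0.7531)

ω×(Iω) gyroscopic = (-0.0195, -0.0650, 0.2197)
α = I⁻¹(τ − ω×Iω) = (2.5900, 1.1389, -2.5313)
ω' = ω + α·dt = (-1.0410, -1.1861, -0.7531)
q⊗(0,ω) = (-1.4462576, -0.8801403, -0.4586974, 0.7438346)
updated quaternion q' = (0.3033, -0.8875, -0.1526, -0.3115)
a = F/m = (-0.0667, -1.3333, -1.0000)
p' = p + v·dt = (2.4800, -1.1100, -2.3100)
v + (F/m)dt = (0.7933, 1.7667, 0.8000)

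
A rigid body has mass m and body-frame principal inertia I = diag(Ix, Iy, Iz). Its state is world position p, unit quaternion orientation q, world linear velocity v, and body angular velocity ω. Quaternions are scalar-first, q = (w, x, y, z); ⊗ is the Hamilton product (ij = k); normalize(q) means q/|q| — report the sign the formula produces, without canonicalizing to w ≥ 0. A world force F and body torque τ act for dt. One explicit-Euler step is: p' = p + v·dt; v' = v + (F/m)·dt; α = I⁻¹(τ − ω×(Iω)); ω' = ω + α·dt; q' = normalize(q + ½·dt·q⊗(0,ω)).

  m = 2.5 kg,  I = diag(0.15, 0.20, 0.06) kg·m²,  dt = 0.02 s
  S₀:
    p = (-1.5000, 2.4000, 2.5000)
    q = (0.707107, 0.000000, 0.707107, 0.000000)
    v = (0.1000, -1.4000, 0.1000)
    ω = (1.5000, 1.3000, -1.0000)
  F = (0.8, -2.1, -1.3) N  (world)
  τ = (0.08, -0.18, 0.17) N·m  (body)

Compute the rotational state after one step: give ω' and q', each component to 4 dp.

ω' = (1.4864, 1.2955, -0.9758)
q' = (0.6977, 0.0035, 0.7161, -0.0177)

α = I⁻¹(τ − ω×Iω) = (-0.6800, -0.2250, 1.2083)
ω + α·dt = (1.4864, 1.2955, -0.9758)
Hamilton product q⊗(0,ω) = (-0.9192391, 0.3535535, 0.9192391, -1.7677675)
updated quaternion q' = (0.6977, 0.0035, 0.7161, -0.0177)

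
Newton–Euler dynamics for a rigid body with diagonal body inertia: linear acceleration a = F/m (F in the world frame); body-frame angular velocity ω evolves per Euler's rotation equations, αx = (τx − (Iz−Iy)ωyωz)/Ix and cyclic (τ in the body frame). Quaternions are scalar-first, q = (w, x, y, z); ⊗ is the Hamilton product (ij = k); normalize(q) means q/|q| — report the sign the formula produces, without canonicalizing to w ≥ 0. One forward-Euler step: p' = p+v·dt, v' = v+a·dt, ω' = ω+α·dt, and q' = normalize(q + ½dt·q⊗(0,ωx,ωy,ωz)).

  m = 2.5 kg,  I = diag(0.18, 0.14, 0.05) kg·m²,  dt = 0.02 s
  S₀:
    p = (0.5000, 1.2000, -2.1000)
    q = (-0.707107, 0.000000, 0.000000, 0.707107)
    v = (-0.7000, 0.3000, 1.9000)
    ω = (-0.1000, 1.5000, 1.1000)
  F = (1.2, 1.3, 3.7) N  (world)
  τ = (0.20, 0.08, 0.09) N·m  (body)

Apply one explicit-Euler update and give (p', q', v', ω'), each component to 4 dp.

p' = (0.4860, 1.2060, -2.0620)
q' = (-0.7148, -0.0099, -0.0113, 0.6992)
v' = (-0.6904, 0.3104, 1.9296)
ω' = (-0.0613, 1.5135, 1.1336)

α = I⁻¹(τ − ω×Iω) = (1.9361, 0.6736, 1.6800)
ω' = ω + α·dt = (-0.0613, 1.5135, 1.1336)
Hamilton product q⊗(0,ω) = (-0.7778177, -0.9899498, -1.1313712, -0.7778177)
q + ½dt·q⊗(0,ω), renormalized = (-0.7148, -0.0099, -0.0113, 0.6992)
a = (0.4800, 0.5200, 1.4800)
new position p' = (0.4860, 1.2060, -2.0620)
v' = v + a·dt = (-0.6904, 0.3104, 1.9296)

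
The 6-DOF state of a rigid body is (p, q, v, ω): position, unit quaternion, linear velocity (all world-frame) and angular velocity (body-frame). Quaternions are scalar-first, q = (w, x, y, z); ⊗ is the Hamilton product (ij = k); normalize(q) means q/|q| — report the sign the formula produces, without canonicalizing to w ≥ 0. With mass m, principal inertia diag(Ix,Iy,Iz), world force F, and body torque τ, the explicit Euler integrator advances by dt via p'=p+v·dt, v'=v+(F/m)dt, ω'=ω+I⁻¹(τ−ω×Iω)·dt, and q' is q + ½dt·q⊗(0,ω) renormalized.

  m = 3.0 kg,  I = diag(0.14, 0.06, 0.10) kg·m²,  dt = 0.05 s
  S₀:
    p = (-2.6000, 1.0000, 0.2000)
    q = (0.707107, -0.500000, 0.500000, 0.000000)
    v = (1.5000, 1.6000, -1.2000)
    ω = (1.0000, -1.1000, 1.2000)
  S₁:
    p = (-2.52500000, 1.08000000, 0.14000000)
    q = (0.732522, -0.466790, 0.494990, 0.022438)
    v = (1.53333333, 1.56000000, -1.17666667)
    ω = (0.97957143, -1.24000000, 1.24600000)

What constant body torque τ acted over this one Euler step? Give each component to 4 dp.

rate change Δω = (-0.02042857, -0.14000000, 0.04600000)
ω₀×(Iω₀) = (-0.0528, 0.0480, 0.0880)
applied torque τ = (-0.1100, -0.1200, 0.1800)

τ = (-0.1100, -0.1200, 0.1800)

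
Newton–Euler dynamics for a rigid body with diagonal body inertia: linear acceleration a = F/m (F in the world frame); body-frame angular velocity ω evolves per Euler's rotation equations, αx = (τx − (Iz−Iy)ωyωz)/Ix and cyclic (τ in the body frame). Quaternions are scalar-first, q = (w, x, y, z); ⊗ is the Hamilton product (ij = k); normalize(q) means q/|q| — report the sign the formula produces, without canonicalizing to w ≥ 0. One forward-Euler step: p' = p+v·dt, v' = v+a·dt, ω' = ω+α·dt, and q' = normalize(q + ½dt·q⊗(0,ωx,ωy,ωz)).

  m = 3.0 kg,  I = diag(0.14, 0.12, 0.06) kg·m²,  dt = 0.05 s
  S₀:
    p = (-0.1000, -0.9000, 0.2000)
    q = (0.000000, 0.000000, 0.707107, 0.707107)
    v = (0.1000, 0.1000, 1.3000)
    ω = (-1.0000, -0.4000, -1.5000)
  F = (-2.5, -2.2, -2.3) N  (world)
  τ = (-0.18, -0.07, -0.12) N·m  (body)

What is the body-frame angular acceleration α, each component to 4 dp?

gyro term ω×Iω = (-0.0360, 0.1200, -0.0080)
angular accel α = (-1.0286, -1.5833, -1.8667)

α = (-1.0286, -1.5833, -1.8667)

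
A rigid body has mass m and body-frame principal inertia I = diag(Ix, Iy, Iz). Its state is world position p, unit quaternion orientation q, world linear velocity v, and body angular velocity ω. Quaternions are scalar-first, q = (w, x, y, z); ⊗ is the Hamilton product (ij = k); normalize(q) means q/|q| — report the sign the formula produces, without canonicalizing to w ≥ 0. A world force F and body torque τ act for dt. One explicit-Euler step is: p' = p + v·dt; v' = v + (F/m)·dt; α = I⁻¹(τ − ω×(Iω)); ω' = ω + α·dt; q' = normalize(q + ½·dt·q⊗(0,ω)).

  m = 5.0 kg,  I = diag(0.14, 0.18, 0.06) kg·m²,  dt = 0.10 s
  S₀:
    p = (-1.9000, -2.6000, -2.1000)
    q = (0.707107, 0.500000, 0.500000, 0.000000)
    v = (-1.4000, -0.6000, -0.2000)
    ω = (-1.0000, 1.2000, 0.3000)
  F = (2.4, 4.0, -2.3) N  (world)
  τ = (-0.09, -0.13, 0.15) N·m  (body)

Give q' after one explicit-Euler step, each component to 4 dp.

q⊗(0,ω) = (-0.1000000, -0.5571070, 0.6985284, 1.3121321)
q' = normalize(q + ½dt·q⊗(0,ω)) = (0.6999, 0.4707, 0.5332, 0.0654)

q' = (0.6999, 0.4707, 0.5332, 0.0654)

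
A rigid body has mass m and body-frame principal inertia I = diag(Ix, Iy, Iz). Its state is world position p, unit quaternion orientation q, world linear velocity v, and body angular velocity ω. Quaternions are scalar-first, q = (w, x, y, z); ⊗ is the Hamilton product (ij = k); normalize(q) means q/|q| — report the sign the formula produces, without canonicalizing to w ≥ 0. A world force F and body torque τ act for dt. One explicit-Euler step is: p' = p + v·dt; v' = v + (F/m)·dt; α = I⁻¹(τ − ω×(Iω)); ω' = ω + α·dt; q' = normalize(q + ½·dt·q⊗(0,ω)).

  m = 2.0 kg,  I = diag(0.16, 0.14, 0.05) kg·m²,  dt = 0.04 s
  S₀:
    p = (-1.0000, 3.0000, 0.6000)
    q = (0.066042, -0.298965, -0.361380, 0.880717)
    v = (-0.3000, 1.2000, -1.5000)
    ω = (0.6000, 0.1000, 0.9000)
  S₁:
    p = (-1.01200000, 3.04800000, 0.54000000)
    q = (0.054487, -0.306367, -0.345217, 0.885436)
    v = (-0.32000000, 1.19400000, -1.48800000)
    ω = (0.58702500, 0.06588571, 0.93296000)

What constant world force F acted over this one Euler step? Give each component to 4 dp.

F = (-1.0000, -0.3000, 0.6000)

Δv = v₁−v₀ = (-0.02000000, -0.00600000, 0.01200000)
applied force F = (-1.0000, -0.3000, 0.6000)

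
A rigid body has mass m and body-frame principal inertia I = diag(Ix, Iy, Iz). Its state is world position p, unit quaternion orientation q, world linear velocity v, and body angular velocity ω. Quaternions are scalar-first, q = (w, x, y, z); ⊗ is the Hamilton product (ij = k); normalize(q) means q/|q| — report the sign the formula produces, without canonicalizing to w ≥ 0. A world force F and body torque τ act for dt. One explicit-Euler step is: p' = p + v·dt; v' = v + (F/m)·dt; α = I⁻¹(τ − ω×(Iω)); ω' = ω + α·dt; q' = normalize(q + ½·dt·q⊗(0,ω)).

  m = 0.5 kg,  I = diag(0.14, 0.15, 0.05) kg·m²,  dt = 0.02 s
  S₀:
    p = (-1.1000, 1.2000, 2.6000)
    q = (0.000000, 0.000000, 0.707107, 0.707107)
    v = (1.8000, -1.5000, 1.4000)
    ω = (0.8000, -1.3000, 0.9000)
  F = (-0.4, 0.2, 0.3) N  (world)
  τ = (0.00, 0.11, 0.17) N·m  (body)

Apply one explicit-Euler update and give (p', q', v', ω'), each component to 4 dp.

p' = (-1.0640, 1.1700, 2.6280)
q' = (0.0028, 0.0156, 0.7127, 0.7013)
v' = (1.7840, -1.4920, 1.4120)
ω' = (0.7833, -1.2940, 0.9722)

linear accel F/m = (-0.8000, 0.4000, 0.6000)
new position p' = (-1.0640, 1.1700, 2.6280)
v + (F/m)dt = (1.7840, -1.4920, 1.4120)
precession coupling ω×(Iω) = (0.1170, 0.0648, -0.0104)
(τ − ω×Iω)/I = (-0.8357, 0.3013, 3.6080)
ω' = ω + α·dt = (0.7833, -1.2940, 0.9722)
q⊗(0,ω) = (0.2828428, 1.5556354, 0.5656856, -0.5656856)
q + ½dt·q⊗(0,ω), renormalized = (0.0028, 0.0156, 0.7127, 0.7013)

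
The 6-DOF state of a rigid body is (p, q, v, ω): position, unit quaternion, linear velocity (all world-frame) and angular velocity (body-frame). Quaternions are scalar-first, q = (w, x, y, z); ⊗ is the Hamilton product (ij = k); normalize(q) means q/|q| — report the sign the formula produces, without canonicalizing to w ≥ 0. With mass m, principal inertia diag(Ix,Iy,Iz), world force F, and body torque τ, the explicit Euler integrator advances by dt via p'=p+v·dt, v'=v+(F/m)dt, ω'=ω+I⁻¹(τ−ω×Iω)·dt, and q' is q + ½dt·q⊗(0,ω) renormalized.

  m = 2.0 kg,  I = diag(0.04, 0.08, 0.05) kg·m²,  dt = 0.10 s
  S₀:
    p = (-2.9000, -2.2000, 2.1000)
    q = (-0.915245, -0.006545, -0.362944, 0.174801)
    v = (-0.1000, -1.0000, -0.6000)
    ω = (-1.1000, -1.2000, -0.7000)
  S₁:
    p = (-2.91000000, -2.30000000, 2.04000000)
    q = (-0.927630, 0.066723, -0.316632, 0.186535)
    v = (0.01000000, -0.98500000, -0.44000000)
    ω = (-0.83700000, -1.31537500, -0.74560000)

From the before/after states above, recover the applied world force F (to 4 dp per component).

F = (2.2000, 0.3000, 3.2000)

v₁ − v₀ = (0.11000000, 0.01500000, 0.16000000)
applied force F = (2.2000, 0.3000, 3.2000)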